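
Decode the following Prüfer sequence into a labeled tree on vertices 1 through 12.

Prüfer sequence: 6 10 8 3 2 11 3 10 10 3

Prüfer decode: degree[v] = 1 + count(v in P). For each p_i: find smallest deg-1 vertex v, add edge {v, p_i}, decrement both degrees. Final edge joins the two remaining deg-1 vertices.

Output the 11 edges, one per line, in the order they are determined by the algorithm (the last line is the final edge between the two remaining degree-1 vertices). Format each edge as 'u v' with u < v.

Answer: 1 6
4 10
5 8
3 6
2 7
2 11
3 8
9 10
10 11
3 10
3 12

Derivation:
Initial degrees: {1:1, 2:2, 3:4, 4:1, 5:1, 6:2, 7:1, 8:2, 9:1, 10:4, 11:2, 12:1}
Step 1: smallest deg-1 vertex = 1, p_1 = 6. Add edge {1,6}. Now deg[1]=0, deg[6]=1.
Step 2: smallest deg-1 vertex = 4, p_2 = 10. Add edge {4,10}. Now deg[4]=0, deg[10]=3.
Step 3: smallest deg-1 vertex = 5, p_3 = 8. Add edge {5,8}. Now deg[5]=0, deg[8]=1.
Step 4: smallest deg-1 vertex = 6, p_4 = 3. Add edge {3,6}. Now deg[6]=0, deg[3]=3.
Step 5: smallest deg-1 vertex = 7, p_5 = 2. Add edge {2,7}. Now deg[7]=0, deg[2]=1.
Step 6: smallest deg-1 vertex = 2, p_6 = 11. Add edge {2,11}. Now deg[2]=0, deg[11]=1.
Step 7: smallest deg-1 vertex = 8, p_7 = 3. Add edge {3,8}. Now deg[8]=0, deg[3]=2.
Step 8: smallest deg-1 vertex = 9, p_8 = 10. Add edge {9,10}. Now deg[9]=0, deg[10]=2.
Step 9: smallest deg-1 vertex = 11, p_9 = 10. Add edge {10,11}. Now deg[11]=0, deg[10]=1.
Step 10: smallest deg-1 vertex = 10, p_10 = 3. Add edge {3,10}. Now deg[10]=0, deg[3]=1.
Final: two remaining deg-1 vertices are 3, 12. Add edge {3,12}.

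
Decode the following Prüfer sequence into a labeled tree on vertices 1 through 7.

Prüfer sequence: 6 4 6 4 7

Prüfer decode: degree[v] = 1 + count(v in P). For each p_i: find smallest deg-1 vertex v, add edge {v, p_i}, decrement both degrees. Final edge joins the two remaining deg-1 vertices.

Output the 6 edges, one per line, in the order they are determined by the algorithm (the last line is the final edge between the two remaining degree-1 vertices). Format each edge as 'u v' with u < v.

Answer: 1 6
2 4
3 6
4 5
4 7
6 7

Derivation:
Initial degrees: {1:1, 2:1, 3:1, 4:3, 5:1, 6:3, 7:2}
Step 1: smallest deg-1 vertex = 1, p_1 = 6. Add edge {1,6}. Now deg[1]=0, deg[6]=2.
Step 2: smallest deg-1 vertex = 2, p_2 = 4. Add edge {2,4}. Now deg[2]=0, deg[4]=2.
Step 3: smallest deg-1 vertex = 3, p_3 = 6. Add edge {3,6}. Now deg[3]=0, deg[6]=1.
Step 4: smallest deg-1 vertex = 5, p_4 = 4. Add edge {4,5}. Now deg[5]=0, deg[4]=1.
Step 5: smallest deg-1 vertex = 4, p_5 = 7. Add edge {4,7}. Now deg[4]=0, deg[7]=1.
Final: two remaining deg-1 vertices are 6, 7. Add edge {6,7}.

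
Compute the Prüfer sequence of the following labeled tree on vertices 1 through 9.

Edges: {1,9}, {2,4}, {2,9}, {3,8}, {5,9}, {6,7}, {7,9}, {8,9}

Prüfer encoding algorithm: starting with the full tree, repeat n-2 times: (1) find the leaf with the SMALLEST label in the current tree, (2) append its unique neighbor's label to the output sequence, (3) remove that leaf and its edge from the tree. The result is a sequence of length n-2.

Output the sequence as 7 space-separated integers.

Step 1: leaves = {1,3,4,5,6}. Remove smallest leaf 1, emit neighbor 9.
Step 2: leaves = {3,4,5,6}. Remove smallest leaf 3, emit neighbor 8.
Step 3: leaves = {4,5,6,8}. Remove smallest leaf 4, emit neighbor 2.
Step 4: leaves = {2,5,6,8}. Remove smallest leaf 2, emit neighbor 9.
Step 5: leaves = {5,6,8}. Remove smallest leaf 5, emit neighbor 9.
Step 6: leaves = {6,8}. Remove smallest leaf 6, emit neighbor 7.
Step 7: leaves = {7,8}. Remove smallest leaf 7, emit neighbor 9.
Done: 2 vertices remain (8, 9). Sequence = [9 8 2 9 9 7 9]

Answer: 9 8 2 9 9 7 9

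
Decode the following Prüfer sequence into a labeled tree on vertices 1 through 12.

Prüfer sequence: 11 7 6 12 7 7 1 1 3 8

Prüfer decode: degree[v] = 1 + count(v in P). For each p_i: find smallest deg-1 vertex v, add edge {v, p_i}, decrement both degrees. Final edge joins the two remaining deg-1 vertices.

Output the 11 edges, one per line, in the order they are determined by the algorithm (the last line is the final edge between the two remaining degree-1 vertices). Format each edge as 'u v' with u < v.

Initial degrees: {1:3, 2:1, 3:2, 4:1, 5:1, 6:2, 7:4, 8:2, 9:1, 10:1, 11:2, 12:2}
Step 1: smallest deg-1 vertex = 2, p_1 = 11. Add edge {2,11}. Now deg[2]=0, deg[11]=1.
Step 2: smallest deg-1 vertex = 4, p_2 = 7. Add edge {4,7}. Now deg[4]=0, deg[7]=3.
Step 3: smallest deg-1 vertex = 5, p_3 = 6. Add edge {5,6}. Now deg[5]=0, deg[6]=1.
Step 4: smallest deg-1 vertex = 6, p_4 = 12. Add edge {6,12}. Now deg[6]=0, deg[12]=1.
Step 5: smallest deg-1 vertex = 9, p_5 = 7. Add edge {7,9}. Now deg[9]=0, deg[7]=2.
Step 6: smallest deg-1 vertex = 10, p_6 = 7. Add edge {7,10}. Now deg[10]=0, deg[7]=1.
Step 7: smallest deg-1 vertex = 7, p_7 = 1. Add edge {1,7}. Now deg[7]=0, deg[1]=2.
Step 8: smallest deg-1 vertex = 11, p_8 = 1. Add edge {1,11}. Now deg[11]=0, deg[1]=1.
Step 9: smallest deg-1 vertex = 1, p_9 = 3. Add edge {1,3}. Now deg[1]=0, deg[3]=1.
Step 10: smallest deg-1 vertex = 3, p_10 = 8. Add edge {3,8}. Now deg[3]=0, deg[8]=1.
Final: two remaining deg-1 vertices are 8, 12. Add edge {8,12}.

Answer: 2 11
4 7
5 6
6 12
7 9
7 10
1 7
1 11
1 3
3 8
8 12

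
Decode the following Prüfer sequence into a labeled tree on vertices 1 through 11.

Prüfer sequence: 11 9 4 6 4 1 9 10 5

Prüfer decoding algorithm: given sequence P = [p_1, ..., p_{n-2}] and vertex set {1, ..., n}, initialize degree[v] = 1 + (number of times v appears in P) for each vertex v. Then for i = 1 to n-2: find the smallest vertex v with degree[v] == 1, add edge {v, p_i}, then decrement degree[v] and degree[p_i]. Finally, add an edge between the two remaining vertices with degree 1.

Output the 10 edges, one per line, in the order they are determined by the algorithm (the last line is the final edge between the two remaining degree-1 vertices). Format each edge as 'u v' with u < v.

Initial degrees: {1:2, 2:1, 3:1, 4:3, 5:2, 6:2, 7:1, 8:1, 9:3, 10:2, 11:2}
Step 1: smallest deg-1 vertex = 2, p_1 = 11. Add edge {2,11}. Now deg[2]=0, deg[11]=1.
Step 2: smallest deg-1 vertex = 3, p_2 = 9. Add edge {3,9}. Now deg[3]=0, deg[9]=2.
Step 3: smallest deg-1 vertex = 7, p_3 = 4. Add edge {4,7}. Now deg[7]=0, deg[4]=2.
Step 4: smallest deg-1 vertex = 8, p_4 = 6. Add edge {6,8}. Now deg[8]=0, deg[6]=1.
Step 5: smallest deg-1 vertex = 6, p_5 = 4. Add edge {4,6}. Now deg[6]=0, deg[4]=1.
Step 6: smallest deg-1 vertex = 4, p_6 = 1. Add edge {1,4}. Now deg[4]=0, deg[1]=1.
Step 7: smallest deg-1 vertex = 1, p_7 = 9. Add edge {1,9}. Now deg[1]=0, deg[9]=1.
Step 8: smallest deg-1 vertex = 9, p_8 = 10. Add edge {9,10}. Now deg[9]=0, deg[10]=1.
Step 9: smallest deg-1 vertex = 10, p_9 = 5. Add edge {5,10}. Now deg[10]=0, deg[5]=1.
Final: two remaining deg-1 vertices are 5, 11. Add edge {5,11}.

Answer: 2 11
3 9
4 7
6 8
4 6
1 4
1 9
9 10
5 10
5 11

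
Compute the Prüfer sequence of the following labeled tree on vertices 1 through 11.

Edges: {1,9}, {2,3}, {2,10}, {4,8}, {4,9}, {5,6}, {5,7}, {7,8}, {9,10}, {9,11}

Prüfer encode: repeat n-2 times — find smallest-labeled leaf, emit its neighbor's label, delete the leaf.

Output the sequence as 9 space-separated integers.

Step 1: leaves = {1,3,6,11}. Remove smallest leaf 1, emit neighbor 9.
Step 2: leaves = {3,6,11}. Remove smallest leaf 3, emit neighbor 2.
Step 3: leaves = {2,6,11}. Remove smallest leaf 2, emit neighbor 10.
Step 4: leaves = {6,10,11}. Remove smallest leaf 6, emit neighbor 5.
Step 5: leaves = {5,10,11}. Remove smallest leaf 5, emit neighbor 7.
Step 6: leaves = {7,10,11}. Remove smallest leaf 7, emit neighbor 8.
Step 7: leaves = {8,10,11}. Remove smallest leaf 8, emit neighbor 4.
Step 8: leaves = {4,10,11}. Remove smallest leaf 4, emit neighbor 9.
Step 9: leaves = {10,11}. Remove smallest leaf 10, emit neighbor 9.
Done: 2 vertices remain (9, 11). Sequence = [9 2 10 5 7 8 4 9 9]

Answer: 9 2 10 5 7 8 4 9 9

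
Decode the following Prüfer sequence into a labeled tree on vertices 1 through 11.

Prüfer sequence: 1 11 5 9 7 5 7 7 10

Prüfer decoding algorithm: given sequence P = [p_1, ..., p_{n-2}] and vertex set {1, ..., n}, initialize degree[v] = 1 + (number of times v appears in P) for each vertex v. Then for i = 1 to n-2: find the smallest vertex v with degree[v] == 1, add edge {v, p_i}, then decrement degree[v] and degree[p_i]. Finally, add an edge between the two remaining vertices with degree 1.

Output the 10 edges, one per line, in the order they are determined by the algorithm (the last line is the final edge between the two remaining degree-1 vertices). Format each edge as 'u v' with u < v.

Answer: 1 2
1 11
3 5
4 9
6 7
5 8
5 7
7 9
7 10
10 11

Derivation:
Initial degrees: {1:2, 2:1, 3:1, 4:1, 5:3, 6:1, 7:4, 8:1, 9:2, 10:2, 11:2}
Step 1: smallest deg-1 vertex = 2, p_1 = 1. Add edge {1,2}. Now deg[2]=0, deg[1]=1.
Step 2: smallest deg-1 vertex = 1, p_2 = 11. Add edge {1,11}. Now deg[1]=0, deg[11]=1.
Step 3: smallest deg-1 vertex = 3, p_3 = 5. Add edge {3,5}. Now deg[3]=0, deg[5]=2.
Step 4: smallest deg-1 vertex = 4, p_4 = 9. Add edge {4,9}. Now deg[4]=0, deg[9]=1.
Step 5: smallest deg-1 vertex = 6, p_5 = 7. Add edge {6,7}. Now deg[6]=0, deg[7]=3.
Step 6: smallest deg-1 vertex = 8, p_6 = 5. Add edge {5,8}. Now deg[8]=0, deg[5]=1.
Step 7: smallest deg-1 vertex = 5, p_7 = 7. Add edge {5,7}. Now deg[5]=0, deg[7]=2.
Step 8: smallest deg-1 vertex = 9, p_8 = 7. Add edge {7,9}. Now deg[9]=0, deg[7]=1.
Step 9: smallest deg-1 vertex = 7, p_9 = 10. Add edge {7,10}. Now deg[7]=0, deg[10]=1.
Final: two remaining deg-1 vertices are 10, 11. Add edge {10,11}.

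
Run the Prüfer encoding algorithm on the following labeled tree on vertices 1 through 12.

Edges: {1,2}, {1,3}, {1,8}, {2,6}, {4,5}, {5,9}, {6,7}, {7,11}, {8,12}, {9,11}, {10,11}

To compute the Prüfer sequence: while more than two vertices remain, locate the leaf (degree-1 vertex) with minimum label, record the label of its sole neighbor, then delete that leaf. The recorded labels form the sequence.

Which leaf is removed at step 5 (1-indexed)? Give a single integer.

Answer: 10

Derivation:
Step 1: current leaves = {3,4,10,12}. Remove leaf 3 (neighbor: 1).
Step 2: current leaves = {4,10,12}. Remove leaf 4 (neighbor: 5).
Step 3: current leaves = {5,10,12}. Remove leaf 5 (neighbor: 9).
Step 4: current leaves = {9,10,12}. Remove leaf 9 (neighbor: 11).
Step 5: current leaves = {10,12}. Remove leaf 10 (neighbor: 11).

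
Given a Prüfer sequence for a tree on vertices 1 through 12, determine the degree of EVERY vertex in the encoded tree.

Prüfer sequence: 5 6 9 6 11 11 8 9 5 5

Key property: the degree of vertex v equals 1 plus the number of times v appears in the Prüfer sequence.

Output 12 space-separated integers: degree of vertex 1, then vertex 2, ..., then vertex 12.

Answer: 1 1 1 1 4 3 1 2 3 1 3 1

Derivation:
p_1 = 5: count[5] becomes 1
p_2 = 6: count[6] becomes 1
p_3 = 9: count[9] becomes 1
p_4 = 6: count[6] becomes 2
p_5 = 11: count[11] becomes 1
p_6 = 11: count[11] becomes 2
p_7 = 8: count[8] becomes 1
p_8 = 9: count[9] becomes 2
p_9 = 5: count[5] becomes 2
p_10 = 5: count[5] becomes 3
Degrees (1 + count): deg[1]=1+0=1, deg[2]=1+0=1, deg[3]=1+0=1, deg[4]=1+0=1, deg[5]=1+3=4, deg[6]=1+2=3, deg[7]=1+0=1, deg[8]=1+1=2, deg[9]=1+2=3, deg[10]=1+0=1, deg[11]=1+2=3, deg[12]=1+0=1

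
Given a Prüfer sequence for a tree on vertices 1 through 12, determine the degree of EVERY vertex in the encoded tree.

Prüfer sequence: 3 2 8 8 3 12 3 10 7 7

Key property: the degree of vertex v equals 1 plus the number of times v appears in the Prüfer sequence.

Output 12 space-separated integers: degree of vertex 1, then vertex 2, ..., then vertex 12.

Answer: 1 2 4 1 1 1 3 3 1 2 1 2

Derivation:
p_1 = 3: count[3] becomes 1
p_2 = 2: count[2] becomes 1
p_3 = 8: count[8] becomes 1
p_4 = 8: count[8] becomes 2
p_5 = 3: count[3] becomes 2
p_6 = 12: count[12] becomes 1
p_7 = 3: count[3] becomes 3
p_8 = 10: count[10] becomes 1
p_9 = 7: count[7] becomes 1
p_10 = 7: count[7] becomes 2
Degrees (1 + count): deg[1]=1+0=1, deg[2]=1+1=2, deg[3]=1+3=4, deg[4]=1+0=1, deg[5]=1+0=1, deg[6]=1+0=1, deg[7]=1+2=3, deg[8]=1+2=3, deg[9]=1+0=1, deg[10]=1+1=2, deg[11]=1+0=1, deg[12]=1+1=2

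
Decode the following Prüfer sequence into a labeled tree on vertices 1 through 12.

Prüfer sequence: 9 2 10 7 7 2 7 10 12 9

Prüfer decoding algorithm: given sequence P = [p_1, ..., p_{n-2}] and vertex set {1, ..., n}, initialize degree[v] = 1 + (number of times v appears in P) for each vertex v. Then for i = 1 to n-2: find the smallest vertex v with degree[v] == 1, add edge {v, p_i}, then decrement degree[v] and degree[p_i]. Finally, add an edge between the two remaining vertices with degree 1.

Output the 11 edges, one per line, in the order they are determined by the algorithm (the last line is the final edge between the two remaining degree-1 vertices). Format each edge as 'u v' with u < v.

Initial degrees: {1:1, 2:3, 3:1, 4:1, 5:1, 6:1, 7:4, 8:1, 9:3, 10:3, 11:1, 12:2}
Step 1: smallest deg-1 vertex = 1, p_1 = 9. Add edge {1,9}. Now deg[1]=0, deg[9]=2.
Step 2: smallest deg-1 vertex = 3, p_2 = 2. Add edge {2,3}. Now deg[3]=0, deg[2]=2.
Step 3: smallest deg-1 vertex = 4, p_3 = 10. Add edge {4,10}. Now deg[4]=0, deg[10]=2.
Step 4: smallest deg-1 vertex = 5, p_4 = 7. Add edge {5,7}. Now deg[5]=0, deg[7]=3.
Step 5: smallest deg-1 vertex = 6, p_5 = 7. Add edge {6,7}. Now deg[6]=0, deg[7]=2.
Step 6: smallest deg-1 vertex = 8, p_6 = 2. Add edge {2,8}. Now deg[8]=0, deg[2]=1.
Step 7: smallest deg-1 vertex = 2, p_7 = 7. Add edge {2,7}. Now deg[2]=0, deg[7]=1.
Step 8: smallest deg-1 vertex = 7, p_8 = 10. Add edge {7,10}. Now deg[7]=0, deg[10]=1.
Step 9: smallest deg-1 vertex = 10, p_9 = 12. Add edge {10,12}. Now deg[10]=0, deg[12]=1.
Step 10: smallest deg-1 vertex = 11, p_10 = 9. Add edge {9,11}. Now deg[11]=0, deg[9]=1.
Final: two remaining deg-1 vertices are 9, 12. Add edge {9,12}.

Answer: 1 9
2 3
4 10
5 7
6 7
2 8
2 7
7 10
10 12
9 11
9 12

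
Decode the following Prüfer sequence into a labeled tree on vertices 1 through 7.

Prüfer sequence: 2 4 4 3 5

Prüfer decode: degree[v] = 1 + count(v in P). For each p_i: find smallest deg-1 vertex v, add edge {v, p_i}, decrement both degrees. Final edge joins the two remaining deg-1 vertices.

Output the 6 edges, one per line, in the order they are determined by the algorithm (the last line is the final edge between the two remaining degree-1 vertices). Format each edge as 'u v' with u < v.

Answer: 1 2
2 4
4 6
3 4
3 5
5 7

Derivation:
Initial degrees: {1:1, 2:2, 3:2, 4:3, 5:2, 6:1, 7:1}
Step 1: smallest deg-1 vertex = 1, p_1 = 2. Add edge {1,2}. Now deg[1]=0, deg[2]=1.
Step 2: smallest deg-1 vertex = 2, p_2 = 4. Add edge {2,4}. Now deg[2]=0, deg[4]=2.
Step 3: smallest deg-1 vertex = 6, p_3 = 4. Add edge {4,6}. Now deg[6]=0, deg[4]=1.
Step 4: smallest deg-1 vertex = 4, p_4 = 3. Add edge {3,4}. Now deg[4]=0, deg[3]=1.
Step 5: smallest deg-1 vertex = 3, p_5 = 5. Add edge {3,5}. Now deg[3]=0, deg[5]=1.
Final: two remaining deg-1 vertices are 5, 7. Add edge {5,7}.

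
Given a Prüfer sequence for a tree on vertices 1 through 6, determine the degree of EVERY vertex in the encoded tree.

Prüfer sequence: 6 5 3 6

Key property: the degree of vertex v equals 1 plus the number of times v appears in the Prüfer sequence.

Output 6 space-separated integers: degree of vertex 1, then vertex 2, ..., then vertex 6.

p_1 = 6: count[6] becomes 1
p_2 = 5: count[5] becomes 1
p_3 = 3: count[3] becomes 1
p_4 = 6: count[6] becomes 2
Degrees (1 + count): deg[1]=1+0=1, deg[2]=1+0=1, deg[3]=1+1=2, deg[4]=1+0=1, deg[5]=1+1=2, deg[6]=1+2=3

Answer: 1 1 2 1 2 3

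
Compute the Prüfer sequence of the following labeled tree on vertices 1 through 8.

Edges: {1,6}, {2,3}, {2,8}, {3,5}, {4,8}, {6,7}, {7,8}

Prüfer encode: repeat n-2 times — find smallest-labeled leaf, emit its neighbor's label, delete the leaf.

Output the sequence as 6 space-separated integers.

Answer: 6 8 3 2 8 7

Derivation:
Step 1: leaves = {1,4,5}. Remove smallest leaf 1, emit neighbor 6.
Step 2: leaves = {4,5,6}. Remove smallest leaf 4, emit neighbor 8.
Step 3: leaves = {5,6}. Remove smallest leaf 5, emit neighbor 3.
Step 4: leaves = {3,6}. Remove smallest leaf 3, emit neighbor 2.
Step 5: leaves = {2,6}. Remove smallest leaf 2, emit neighbor 8.
Step 6: leaves = {6,8}. Remove smallest leaf 6, emit neighbor 7.
Done: 2 vertices remain (7, 8). Sequence = [6 8 3 2 8 7]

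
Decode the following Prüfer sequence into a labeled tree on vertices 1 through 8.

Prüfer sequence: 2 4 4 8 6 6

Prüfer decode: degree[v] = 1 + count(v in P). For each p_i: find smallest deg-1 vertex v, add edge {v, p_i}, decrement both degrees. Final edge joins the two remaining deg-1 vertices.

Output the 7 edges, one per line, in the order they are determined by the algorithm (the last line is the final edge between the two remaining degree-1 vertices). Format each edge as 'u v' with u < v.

Initial degrees: {1:1, 2:2, 3:1, 4:3, 5:1, 6:3, 7:1, 8:2}
Step 1: smallest deg-1 vertex = 1, p_1 = 2. Add edge {1,2}. Now deg[1]=0, deg[2]=1.
Step 2: smallest deg-1 vertex = 2, p_2 = 4. Add edge {2,4}. Now deg[2]=0, deg[4]=2.
Step 3: smallest deg-1 vertex = 3, p_3 = 4. Add edge {3,4}. Now deg[3]=0, deg[4]=1.
Step 4: smallest deg-1 vertex = 4, p_4 = 8. Add edge {4,8}. Now deg[4]=0, deg[8]=1.
Step 5: smallest deg-1 vertex = 5, p_5 = 6. Add edge {5,6}. Now deg[5]=0, deg[6]=2.
Step 6: smallest deg-1 vertex = 7, p_6 = 6. Add edge {6,7}. Now deg[7]=0, deg[6]=1.
Final: two remaining deg-1 vertices are 6, 8. Add edge {6,8}.

Answer: 1 2
2 4
3 4
4 8
5 6
6 7
6 8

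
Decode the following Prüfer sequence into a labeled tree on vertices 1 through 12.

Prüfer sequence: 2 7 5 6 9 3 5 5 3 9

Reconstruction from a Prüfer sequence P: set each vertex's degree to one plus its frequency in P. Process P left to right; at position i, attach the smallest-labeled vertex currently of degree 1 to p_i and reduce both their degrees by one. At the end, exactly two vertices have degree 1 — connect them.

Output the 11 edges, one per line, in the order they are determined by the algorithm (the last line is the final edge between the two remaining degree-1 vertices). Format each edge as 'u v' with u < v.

Initial degrees: {1:1, 2:2, 3:3, 4:1, 5:4, 6:2, 7:2, 8:1, 9:3, 10:1, 11:1, 12:1}
Step 1: smallest deg-1 vertex = 1, p_1 = 2. Add edge {1,2}. Now deg[1]=0, deg[2]=1.
Step 2: smallest deg-1 vertex = 2, p_2 = 7. Add edge {2,7}. Now deg[2]=0, deg[7]=1.
Step 3: smallest deg-1 vertex = 4, p_3 = 5. Add edge {4,5}. Now deg[4]=0, deg[5]=3.
Step 4: smallest deg-1 vertex = 7, p_4 = 6. Add edge {6,7}. Now deg[7]=0, deg[6]=1.
Step 5: smallest deg-1 vertex = 6, p_5 = 9. Add edge {6,9}. Now deg[6]=0, deg[9]=2.
Step 6: smallest deg-1 vertex = 8, p_6 = 3. Add edge {3,8}. Now deg[8]=0, deg[3]=2.
Step 7: smallest deg-1 vertex = 10, p_7 = 5. Add edge {5,10}. Now deg[10]=0, deg[5]=2.
Step 8: smallest deg-1 vertex = 11, p_8 = 5. Add edge {5,11}. Now deg[11]=0, deg[5]=1.
Step 9: smallest deg-1 vertex = 5, p_9 = 3. Add edge {3,5}. Now deg[5]=0, deg[3]=1.
Step 10: smallest deg-1 vertex = 3, p_10 = 9. Add edge {3,9}. Now deg[3]=0, deg[9]=1.
Final: two remaining deg-1 vertices are 9, 12. Add edge {9,12}.

Answer: 1 2
2 7
4 5
6 7
6 9
3 8
5 10
5 11
3 5
3 9
9 12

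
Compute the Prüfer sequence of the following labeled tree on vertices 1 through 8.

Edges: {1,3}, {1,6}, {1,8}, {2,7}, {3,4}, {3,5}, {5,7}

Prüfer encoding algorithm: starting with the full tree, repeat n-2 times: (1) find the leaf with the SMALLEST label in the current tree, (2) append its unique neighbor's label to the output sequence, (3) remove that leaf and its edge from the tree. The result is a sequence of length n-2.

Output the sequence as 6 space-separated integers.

Step 1: leaves = {2,4,6,8}. Remove smallest leaf 2, emit neighbor 7.
Step 2: leaves = {4,6,7,8}. Remove smallest leaf 4, emit neighbor 3.
Step 3: leaves = {6,7,8}. Remove smallest leaf 6, emit neighbor 1.
Step 4: leaves = {7,8}. Remove smallest leaf 7, emit neighbor 5.
Step 5: leaves = {5,8}. Remove smallest leaf 5, emit neighbor 3.
Step 6: leaves = {3,8}. Remove smallest leaf 3, emit neighbor 1.
Done: 2 vertices remain (1, 8). Sequence = [7 3 1 5 3 1]

Answer: 7 3 1 5 3 1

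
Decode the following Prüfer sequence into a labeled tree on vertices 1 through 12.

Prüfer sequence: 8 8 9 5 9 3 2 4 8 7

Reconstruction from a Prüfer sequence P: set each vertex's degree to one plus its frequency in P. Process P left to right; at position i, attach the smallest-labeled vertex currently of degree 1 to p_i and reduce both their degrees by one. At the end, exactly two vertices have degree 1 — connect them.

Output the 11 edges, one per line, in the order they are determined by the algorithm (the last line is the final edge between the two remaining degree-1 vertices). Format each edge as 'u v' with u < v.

Answer: 1 8
6 8
9 10
5 11
5 9
3 9
2 3
2 4
4 8
7 8
7 12

Derivation:
Initial degrees: {1:1, 2:2, 3:2, 4:2, 5:2, 6:1, 7:2, 8:4, 9:3, 10:1, 11:1, 12:1}
Step 1: smallest deg-1 vertex = 1, p_1 = 8. Add edge {1,8}. Now deg[1]=0, deg[8]=3.
Step 2: smallest deg-1 vertex = 6, p_2 = 8. Add edge {6,8}. Now deg[6]=0, deg[8]=2.
Step 3: smallest deg-1 vertex = 10, p_3 = 9. Add edge {9,10}. Now deg[10]=0, deg[9]=2.
Step 4: smallest deg-1 vertex = 11, p_4 = 5. Add edge {5,11}. Now deg[11]=0, deg[5]=1.
Step 5: smallest deg-1 vertex = 5, p_5 = 9. Add edge {5,9}. Now deg[5]=0, deg[9]=1.
Step 6: smallest deg-1 vertex = 9, p_6 = 3. Add edge {3,9}. Now deg[9]=0, deg[3]=1.
Step 7: smallest deg-1 vertex = 3, p_7 = 2. Add edge {2,3}. Now deg[3]=0, deg[2]=1.
Step 8: smallest deg-1 vertex = 2, p_8 = 4. Add edge {2,4}. Now deg[2]=0, deg[4]=1.
Step 9: smallest deg-1 vertex = 4, p_9 = 8. Add edge {4,8}. Now deg[4]=0, deg[8]=1.
Step 10: smallest deg-1 vertex = 8, p_10 = 7. Add edge {7,8}. Now deg[8]=0, deg[7]=1.
Final: two remaining deg-1 vertices are 7, 12. Add edge {7,12}.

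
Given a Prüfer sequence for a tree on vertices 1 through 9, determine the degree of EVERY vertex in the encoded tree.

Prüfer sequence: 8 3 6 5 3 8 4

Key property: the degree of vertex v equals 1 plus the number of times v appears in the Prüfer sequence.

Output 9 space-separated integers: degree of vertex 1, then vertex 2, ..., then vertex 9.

p_1 = 8: count[8] becomes 1
p_2 = 3: count[3] becomes 1
p_3 = 6: count[6] becomes 1
p_4 = 5: count[5] becomes 1
p_5 = 3: count[3] becomes 2
p_6 = 8: count[8] becomes 2
p_7 = 4: count[4] becomes 1
Degrees (1 + count): deg[1]=1+0=1, deg[2]=1+0=1, deg[3]=1+2=3, deg[4]=1+1=2, deg[5]=1+1=2, deg[6]=1+1=2, deg[7]=1+0=1, deg[8]=1+2=3, deg[9]=1+0=1

Answer: 1 1 3 2 2 2 1 3 1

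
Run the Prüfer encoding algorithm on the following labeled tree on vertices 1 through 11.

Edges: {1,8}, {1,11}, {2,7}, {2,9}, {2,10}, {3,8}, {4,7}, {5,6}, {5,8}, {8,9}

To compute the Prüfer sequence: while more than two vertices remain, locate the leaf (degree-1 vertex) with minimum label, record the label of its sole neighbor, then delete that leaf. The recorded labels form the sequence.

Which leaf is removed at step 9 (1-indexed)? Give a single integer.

Answer: 8

Derivation:
Step 1: current leaves = {3,4,6,10,11}. Remove leaf 3 (neighbor: 8).
Step 2: current leaves = {4,6,10,11}. Remove leaf 4 (neighbor: 7).
Step 3: current leaves = {6,7,10,11}. Remove leaf 6 (neighbor: 5).
Step 4: current leaves = {5,7,10,11}. Remove leaf 5 (neighbor: 8).
Step 5: current leaves = {7,10,11}. Remove leaf 7 (neighbor: 2).
Step 6: current leaves = {10,11}. Remove leaf 10 (neighbor: 2).
Step 7: current leaves = {2,11}. Remove leaf 2 (neighbor: 9).
Step 8: current leaves = {9,11}. Remove leaf 9 (neighbor: 8).
Step 9: current leaves = {8,11}. Remove leaf 8 (neighbor: 1).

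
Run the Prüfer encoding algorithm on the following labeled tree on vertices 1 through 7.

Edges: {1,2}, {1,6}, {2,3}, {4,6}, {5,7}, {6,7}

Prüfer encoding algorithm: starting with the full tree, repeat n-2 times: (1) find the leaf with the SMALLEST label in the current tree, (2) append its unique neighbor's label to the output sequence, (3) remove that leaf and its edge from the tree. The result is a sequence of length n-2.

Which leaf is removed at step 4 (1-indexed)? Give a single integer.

Step 1: current leaves = {3,4,5}. Remove leaf 3 (neighbor: 2).
Step 2: current leaves = {2,4,5}. Remove leaf 2 (neighbor: 1).
Step 3: current leaves = {1,4,5}. Remove leaf 1 (neighbor: 6).
Step 4: current leaves = {4,5}. Remove leaf 4 (neighbor: 6).

Answer: 4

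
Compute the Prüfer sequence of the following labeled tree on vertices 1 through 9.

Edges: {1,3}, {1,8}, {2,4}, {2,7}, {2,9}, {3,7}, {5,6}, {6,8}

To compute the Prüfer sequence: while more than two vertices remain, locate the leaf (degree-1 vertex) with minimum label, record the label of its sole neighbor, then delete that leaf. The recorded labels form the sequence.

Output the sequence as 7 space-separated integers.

Answer: 2 6 8 1 3 7 2

Derivation:
Step 1: leaves = {4,5,9}. Remove smallest leaf 4, emit neighbor 2.
Step 2: leaves = {5,9}. Remove smallest leaf 5, emit neighbor 6.
Step 3: leaves = {6,9}. Remove smallest leaf 6, emit neighbor 8.
Step 4: leaves = {8,9}. Remove smallest leaf 8, emit neighbor 1.
Step 5: leaves = {1,9}. Remove smallest leaf 1, emit neighbor 3.
Step 6: leaves = {3,9}. Remove smallest leaf 3, emit neighbor 7.
Step 7: leaves = {7,9}. Remove smallest leaf 7, emit neighbor 2.
Done: 2 vertices remain (2, 9). Sequence = [2 6 8 1 3 7 2]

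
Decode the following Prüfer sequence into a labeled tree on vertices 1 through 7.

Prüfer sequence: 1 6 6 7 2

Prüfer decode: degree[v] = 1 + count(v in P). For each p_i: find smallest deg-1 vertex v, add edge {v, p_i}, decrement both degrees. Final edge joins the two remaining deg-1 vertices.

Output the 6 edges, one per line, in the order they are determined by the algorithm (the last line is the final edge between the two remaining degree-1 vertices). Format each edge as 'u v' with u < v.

Initial degrees: {1:2, 2:2, 3:1, 4:1, 5:1, 6:3, 7:2}
Step 1: smallest deg-1 vertex = 3, p_1 = 1. Add edge {1,3}. Now deg[3]=0, deg[1]=1.
Step 2: smallest deg-1 vertex = 1, p_2 = 6. Add edge {1,6}. Now deg[1]=0, deg[6]=2.
Step 3: smallest deg-1 vertex = 4, p_3 = 6. Add edge {4,6}. Now deg[4]=0, deg[6]=1.
Step 4: smallest deg-1 vertex = 5, p_4 = 7. Add edge {5,7}. Now deg[5]=0, deg[7]=1.
Step 5: smallest deg-1 vertex = 6, p_5 = 2. Add edge {2,6}. Now deg[6]=0, deg[2]=1.
Final: two remaining deg-1 vertices are 2, 7. Add edge {2,7}.

Answer: 1 3
1 6
4 6
5 7
2 6
2 7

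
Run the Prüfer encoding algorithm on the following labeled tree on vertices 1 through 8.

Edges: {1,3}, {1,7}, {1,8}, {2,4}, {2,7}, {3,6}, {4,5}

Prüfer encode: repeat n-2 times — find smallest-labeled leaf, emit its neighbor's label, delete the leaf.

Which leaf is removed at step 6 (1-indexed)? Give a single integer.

Step 1: current leaves = {5,6,8}. Remove leaf 5 (neighbor: 4).
Step 2: current leaves = {4,6,8}. Remove leaf 4 (neighbor: 2).
Step 3: current leaves = {2,6,8}. Remove leaf 2 (neighbor: 7).
Step 4: current leaves = {6,7,8}. Remove leaf 6 (neighbor: 3).
Step 5: current leaves = {3,7,8}. Remove leaf 3 (neighbor: 1).
Step 6: current leaves = {7,8}. Remove leaf 7 (neighbor: 1).

Answer: 7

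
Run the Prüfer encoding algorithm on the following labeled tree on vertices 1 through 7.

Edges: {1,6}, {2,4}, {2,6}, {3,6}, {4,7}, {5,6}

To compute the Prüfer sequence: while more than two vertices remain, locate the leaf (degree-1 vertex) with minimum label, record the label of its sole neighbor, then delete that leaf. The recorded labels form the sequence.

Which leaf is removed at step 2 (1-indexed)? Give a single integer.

Step 1: current leaves = {1,3,5,7}. Remove leaf 1 (neighbor: 6).
Step 2: current leaves = {3,5,7}. Remove leaf 3 (neighbor: 6).

Answer: 3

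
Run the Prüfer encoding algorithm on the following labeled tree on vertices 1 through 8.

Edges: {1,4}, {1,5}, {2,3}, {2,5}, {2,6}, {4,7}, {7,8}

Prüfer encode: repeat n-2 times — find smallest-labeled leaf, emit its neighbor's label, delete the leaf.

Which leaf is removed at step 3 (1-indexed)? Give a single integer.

Answer: 2

Derivation:
Step 1: current leaves = {3,6,8}. Remove leaf 3 (neighbor: 2).
Step 2: current leaves = {6,8}. Remove leaf 6 (neighbor: 2).
Step 3: current leaves = {2,8}. Remove leaf 2 (neighbor: 5).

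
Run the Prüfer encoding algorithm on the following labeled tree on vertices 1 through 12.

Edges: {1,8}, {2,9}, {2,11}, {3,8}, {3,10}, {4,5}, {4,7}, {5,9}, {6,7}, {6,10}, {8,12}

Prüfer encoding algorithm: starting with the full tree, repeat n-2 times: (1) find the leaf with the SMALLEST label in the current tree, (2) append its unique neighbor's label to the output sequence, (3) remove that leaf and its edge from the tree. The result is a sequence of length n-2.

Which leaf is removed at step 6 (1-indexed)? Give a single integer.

Step 1: current leaves = {1,11,12}. Remove leaf 1 (neighbor: 8).
Step 2: current leaves = {11,12}. Remove leaf 11 (neighbor: 2).
Step 3: current leaves = {2,12}. Remove leaf 2 (neighbor: 9).
Step 4: current leaves = {9,12}. Remove leaf 9 (neighbor: 5).
Step 5: current leaves = {5,12}. Remove leaf 5 (neighbor: 4).
Step 6: current leaves = {4,12}. Remove leaf 4 (neighbor: 7).

Answer: 4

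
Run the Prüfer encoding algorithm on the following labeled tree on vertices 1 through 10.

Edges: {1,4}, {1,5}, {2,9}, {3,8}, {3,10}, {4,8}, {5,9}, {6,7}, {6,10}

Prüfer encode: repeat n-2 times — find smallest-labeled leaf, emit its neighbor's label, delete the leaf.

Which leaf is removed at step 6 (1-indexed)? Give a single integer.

Step 1: current leaves = {2,7}. Remove leaf 2 (neighbor: 9).
Step 2: current leaves = {7,9}. Remove leaf 7 (neighbor: 6).
Step 3: current leaves = {6,9}. Remove leaf 6 (neighbor: 10).
Step 4: current leaves = {9,10}. Remove leaf 9 (neighbor: 5).
Step 5: current leaves = {5,10}. Remove leaf 5 (neighbor: 1).
Step 6: current leaves = {1,10}. Remove leaf 1 (neighbor: 4).

Answer: 1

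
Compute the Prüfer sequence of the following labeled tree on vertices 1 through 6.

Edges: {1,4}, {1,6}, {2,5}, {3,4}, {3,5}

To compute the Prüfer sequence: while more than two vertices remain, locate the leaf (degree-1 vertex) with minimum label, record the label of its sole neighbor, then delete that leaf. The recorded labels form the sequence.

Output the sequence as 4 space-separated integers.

Answer: 5 3 4 1

Derivation:
Step 1: leaves = {2,6}. Remove smallest leaf 2, emit neighbor 5.
Step 2: leaves = {5,6}. Remove smallest leaf 5, emit neighbor 3.
Step 3: leaves = {3,6}. Remove smallest leaf 3, emit neighbor 4.
Step 4: leaves = {4,6}. Remove smallest leaf 4, emit neighbor 1.
Done: 2 vertices remain (1, 6). Sequence = [5 3 4 1]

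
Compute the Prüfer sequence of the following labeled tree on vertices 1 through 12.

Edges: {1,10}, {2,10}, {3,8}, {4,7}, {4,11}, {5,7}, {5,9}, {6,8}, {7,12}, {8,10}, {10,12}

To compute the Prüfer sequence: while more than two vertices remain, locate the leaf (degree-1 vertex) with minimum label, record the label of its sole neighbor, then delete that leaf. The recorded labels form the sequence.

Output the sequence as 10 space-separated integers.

Answer: 10 10 8 8 10 5 7 12 4 7

Derivation:
Step 1: leaves = {1,2,3,6,9,11}. Remove smallest leaf 1, emit neighbor 10.
Step 2: leaves = {2,3,6,9,11}. Remove smallest leaf 2, emit neighbor 10.
Step 3: leaves = {3,6,9,11}. Remove smallest leaf 3, emit neighbor 8.
Step 4: leaves = {6,9,11}. Remove smallest leaf 6, emit neighbor 8.
Step 5: leaves = {8,9,11}. Remove smallest leaf 8, emit neighbor 10.
Step 6: leaves = {9,10,11}. Remove smallest leaf 9, emit neighbor 5.
Step 7: leaves = {5,10,11}. Remove smallest leaf 5, emit neighbor 7.
Step 8: leaves = {10,11}. Remove smallest leaf 10, emit neighbor 12.
Step 9: leaves = {11,12}. Remove smallest leaf 11, emit neighbor 4.
Step 10: leaves = {4,12}. Remove smallest leaf 4, emit neighbor 7.
Done: 2 vertices remain (7, 12). Sequence = [10 10 8 8 10 5 7 12 4 7]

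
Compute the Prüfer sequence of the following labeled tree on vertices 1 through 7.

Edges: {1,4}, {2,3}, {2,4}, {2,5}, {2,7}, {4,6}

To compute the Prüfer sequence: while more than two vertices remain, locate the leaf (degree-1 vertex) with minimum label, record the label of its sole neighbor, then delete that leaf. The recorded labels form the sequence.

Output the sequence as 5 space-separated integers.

Step 1: leaves = {1,3,5,6,7}. Remove smallest leaf 1, emit neighbor 4.
Step 2: leaves = {3,5,6,7}. Remove smallest leaf 3, emit neighbor 2.
Step 3: leaves = {5,6,7}. Remove smallest leaf 5, emit neighbor 2.
Step 4: leaves = {6,7}. Remove smallest leaf 6, emit neighbor 4.
Step 5: leaves = {4,7}. Remove smallest leaf 4, emit neighbor 2.
Done: 2 vertices remain (2, 7). Sequence = [4 2 2 4 2]

Answer: 4 2 2 4 2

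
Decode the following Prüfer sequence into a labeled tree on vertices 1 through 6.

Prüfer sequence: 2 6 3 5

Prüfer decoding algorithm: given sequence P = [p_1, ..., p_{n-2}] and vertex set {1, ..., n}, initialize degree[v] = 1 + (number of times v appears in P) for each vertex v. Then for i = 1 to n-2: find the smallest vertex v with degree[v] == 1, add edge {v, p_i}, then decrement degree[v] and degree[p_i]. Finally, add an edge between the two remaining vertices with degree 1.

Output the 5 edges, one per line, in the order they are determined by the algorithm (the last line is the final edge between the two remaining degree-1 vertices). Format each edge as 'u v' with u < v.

Initial degrees: {1:1, 2:2, 3:2, 4:1, 5:2, 6:2}
Step 1: smallest deg-1 vertex = 1, p_1 = 2. Add edge {1,2}. Now deg[1]=0, deg[2]=1.
Step 2: smallest deg-1 vertex = 2, p_2 = 6. Add edge {2,6}. Now deg[2]=0, deg[6]=1.
Step 3: smallest deg-1 vertex = 4, p_3 = 3. Add edge {3,4}. Now deg[4]=0, deg[3]=1.
Step 4: smallest deg-1 vertex = 3, p_4 = 5. Add edge {3,5}. Now deg[3]=0, deg[5]=1.
Final: two remaining deg-1 vertices are 5, 6. Add edge {5,6}.

Answer: 1 2
2 6
3 4
3 5
5 6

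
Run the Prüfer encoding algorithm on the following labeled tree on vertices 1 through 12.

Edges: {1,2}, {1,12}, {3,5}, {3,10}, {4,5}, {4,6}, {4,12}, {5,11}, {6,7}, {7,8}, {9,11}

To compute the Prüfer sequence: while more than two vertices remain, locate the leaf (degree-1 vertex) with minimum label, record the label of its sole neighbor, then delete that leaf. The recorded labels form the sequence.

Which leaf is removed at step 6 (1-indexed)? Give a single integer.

Answer: 9

Derivation:
Step 1: current leaves = {2,8,9,10}. Remove leaf 2 (neighbor: 1).
Step 2: current leaves = {1,8,9,10}. Remove leaf 1 (neighbor: 12).
Step 3: current leaves = {8,9,10,12}. Remove leaf 8 (neighbor: 7).
Step 4: current leaves = {7,9,10,12}. Remove leaf 7 (neighbor: 6).
Step 5: current leaves = {6,9,10,12}. Remove leaf 6 (neighbor: 4).
Step 6: current leaves = {9,10,12}. Remove leaf 9 (neighbor: 11).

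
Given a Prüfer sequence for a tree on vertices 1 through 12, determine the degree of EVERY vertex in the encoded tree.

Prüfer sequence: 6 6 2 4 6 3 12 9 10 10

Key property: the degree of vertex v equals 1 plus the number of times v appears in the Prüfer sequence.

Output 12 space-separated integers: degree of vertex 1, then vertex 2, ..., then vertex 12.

p_1 = 6: count[6] becomes 1
p_2 = 6: count[6] becomes 2
p_3 = 2: count[2] becomes 1
p_4 = 4: count[4] becomes 1
p_5 = 6: count[6] becomes 3
p_6 = 3: count[3] becomes 1
p_7 = 12: count[12] becomes 1
p_8 = 9: count[9] becomes 1
p_9 = 10: count[10] becomes 1
p_10 = 10: count[10] becomes 2
Degrees (1 + count): deg[1]=1+0=1, deg[2]=1+1=2, deg[3]=1+1=2, deg[4]=1+1=2, deg[5]=1+0=1, deg[6]=1+3=4, deg[7]=1+0=1, deg[8]=1+0=1, deg[9]=1+1=2, deg[10]=1+2=3, deg[11]=1+0=1, deg[12]=1+1=2

Answer: 1 2 2 2 1 4 1 1 2 3 1 2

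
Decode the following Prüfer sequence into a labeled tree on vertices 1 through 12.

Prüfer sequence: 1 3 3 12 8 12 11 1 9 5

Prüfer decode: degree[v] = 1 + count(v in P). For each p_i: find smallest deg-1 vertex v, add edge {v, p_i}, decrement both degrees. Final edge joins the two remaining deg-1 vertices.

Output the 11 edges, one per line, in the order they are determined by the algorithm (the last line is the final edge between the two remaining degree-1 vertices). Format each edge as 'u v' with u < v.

Answer: 1 2
3 4
3 6
3 12
7 8
8 12
10 11
1 11
1 9
5 9
5 12

Derivation:
Initial degrees: {1:3, 2:1, 3:3, 4:1, 5:2, 6:1, 7:1, 8:2, 9:2, 10:1, 11:2, 12:3}
Step 1: smallest deg-1 vertex = 2, p_1 = 1. Add edge {1,2}. Now deg[2]=0, deg[1]=2.
Step 2: smallest deg-1 vertex = 4, p_2 = 3. Add edge {3,4}. Now deg[4]=0, deg[3]=2.
Step 3: smallest deg-1 vertex = 6, p_3 = 3. Add edge {3,6}. Now deg[6]=0, deg[3]=1.
Step 4: smallest deg-1 vertex = 3, p_4 = 12. Add edge {3,12}. Now deg[3]=0, deg[12]=2.
Step 5: smallest deg-1 vertex = 7, p_5 = 8. Add edge {7,8}. Now deg[7]=0, deg[8]=1.
Step 6: smallest deg-1 vertex = 8, p_6 = 12. Add edge {8,12}. Now deg[8]=0, deg[12]=1.
Step 7: smallest deg-1 vertex = 10, p_7 = 11. Add edge {10,11}. Now deg[10]=0, deg[11]=1.
Step 8: smallest deg-1 vertex = 11, p_8 = 1. Add edge {1,11}. Now deg[11]=0, deg[1]=1.
Step 9: smallest deg-1 vertex = 1, p_9 = 9. Add edge {1,9}. Now deg[1]=0, deg[9]=1.
Step 10: smallest deg-1 vertex = 9, p_10 = 5. Add edge {5,9}. Now deg[9]=0, deg[5]=1.
Final: two remaining deg-1 vertices are 5, 12. Add edge {5,12}.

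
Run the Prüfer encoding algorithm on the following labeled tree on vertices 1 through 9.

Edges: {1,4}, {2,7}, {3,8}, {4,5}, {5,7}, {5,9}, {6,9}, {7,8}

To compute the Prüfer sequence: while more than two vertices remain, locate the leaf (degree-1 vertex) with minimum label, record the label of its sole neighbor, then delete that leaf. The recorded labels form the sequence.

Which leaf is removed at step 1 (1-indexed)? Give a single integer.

Answer: 1

Derivation:
Step 1: current leaves = {1,2,3,6}. Remove leaf 1 (neighbor: 4).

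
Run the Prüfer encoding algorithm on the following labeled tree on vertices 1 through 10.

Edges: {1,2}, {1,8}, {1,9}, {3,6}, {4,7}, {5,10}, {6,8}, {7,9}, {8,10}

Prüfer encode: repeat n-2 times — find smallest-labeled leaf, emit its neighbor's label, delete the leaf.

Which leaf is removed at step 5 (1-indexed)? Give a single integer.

Answer: 6

Derivation:
Step 1: current leaves = {2,3,4,5}. Remove leaf 2 (neighbor: 1).
Step 2: current leaves = {3,4,5}. Remove leaf 3 (neighbor: 6).
Step 3: current leaves = {4,5,6}. Remove leaf 4 (neighbor: 7).
Step 4: current leaves = {5,6,7}. Remove leaf 5 (neighbor: 10).
Step 5: current leaves = {6,7,10}. Remove leaf 6 (neighbor: 8).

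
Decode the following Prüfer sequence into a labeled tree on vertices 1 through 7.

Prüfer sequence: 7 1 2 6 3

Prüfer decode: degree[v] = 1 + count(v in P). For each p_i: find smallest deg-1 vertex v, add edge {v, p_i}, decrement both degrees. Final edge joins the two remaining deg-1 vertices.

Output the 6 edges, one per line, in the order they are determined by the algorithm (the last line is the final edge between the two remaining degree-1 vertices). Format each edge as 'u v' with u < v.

Initial degrees: {1:2, 2:2, 3:2, 4:1, 5:1, 6:2, 7:2}
Step 1: smallest deg-1 vertex = 4, p_1 = 7. Add edge {4,7}. Now deg[4]=0, deg[7]=1.
Step 2: smallest deg-1 vertex = 5, p_2 = 1. Add edge {1,5}. Now deg[5]=0, deg[1]=1.
Step 3: smallest deg-1 vertex = 1, p_3 = 2. Add edge {1,2}. Now deg[1]=0, deg[2]=1.
Step 4: smallest deg-1 vertex = 2, p_4 = 6. Add edge {2,6}. Now deg[2]=0, deg[6]=1.
Step 5: smallest deg-1 vertex = 6, p_5 = 3. Add edge {3,6}. Now deg[6]=0, deg[3]=1.
Final: two remaining deg-1 vertices are 3, 7. Add edge {3,7}.

Answer: 4 7
1 5
1 2
2 6
3 6
3 7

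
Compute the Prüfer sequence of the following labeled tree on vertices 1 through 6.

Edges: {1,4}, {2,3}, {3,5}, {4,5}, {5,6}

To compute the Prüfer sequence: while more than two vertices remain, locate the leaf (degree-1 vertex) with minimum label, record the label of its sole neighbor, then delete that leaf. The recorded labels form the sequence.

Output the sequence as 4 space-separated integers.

Step 1: leaves = {1,2,6}. Remove smallest leaf 1, emit neighbor 4.
Step 2: leaves = {2,4,6}. Remove smallest leaf 2, emit neighbor 3.
Step 3: leaves = {3,4,6}. Remove smallest leaf 3, emit neighbor 5.
Step 4: leaves = {4,6}. Remove smallest leaf 4, emit neighbor 5.
Done: 2 vertices remain (5, 6). Sequence = [4 3 5 5]

Answer: 4 3 5 5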